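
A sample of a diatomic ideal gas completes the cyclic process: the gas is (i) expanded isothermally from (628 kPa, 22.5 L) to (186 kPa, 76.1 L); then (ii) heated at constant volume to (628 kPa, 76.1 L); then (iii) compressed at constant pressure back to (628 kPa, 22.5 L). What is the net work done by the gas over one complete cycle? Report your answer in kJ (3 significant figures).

Leg (i): W = PᵢVᵢ ln(V_f/Vᵢ) = (14130) ln(76.1/22.5) = 17218 J.
Leg (ii): W = 0.
Leg (iii): W = PΔV = (628)(22.5 − 76.1) = -33661 J.
W_net = 17218 − 33661 = -16443 J.

W_net ≈ -16.4 kJ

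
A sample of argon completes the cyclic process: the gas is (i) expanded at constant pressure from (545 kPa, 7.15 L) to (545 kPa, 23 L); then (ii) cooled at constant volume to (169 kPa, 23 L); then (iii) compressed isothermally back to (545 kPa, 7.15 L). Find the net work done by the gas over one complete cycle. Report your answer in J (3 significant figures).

W_net ≈ 4100 J

Leg (i): W = PΔV = (545)(23 − 7.15) = 8638 J.
Leg (ii): W = 0.
Leg (iii): W = PᵢVᵢ ln(V_f/Vᵢ) = (3887) ln(7.15/23) = -4542 J.
W_net = 8638 − 4542 = 4097 J.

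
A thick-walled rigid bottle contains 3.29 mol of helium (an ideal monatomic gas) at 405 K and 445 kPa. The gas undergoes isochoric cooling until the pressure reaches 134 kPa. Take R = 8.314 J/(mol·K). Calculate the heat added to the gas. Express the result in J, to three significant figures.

Q ≈ -11600 J

Constant volume ⇒ W = 0, so Q = ΔU = nCᵥΔT with Cᵥ = 3R/2 = 12.47 J/(mol·K).
At constant V, T₂/T₁ = P₂/P₁ ⇒ ΔT = T₁(P₂/P₁ − 1) = 405·(134/445 − 1) = -283 K.
ΔU = (3.29)(12.47)(-283) = -11613 J.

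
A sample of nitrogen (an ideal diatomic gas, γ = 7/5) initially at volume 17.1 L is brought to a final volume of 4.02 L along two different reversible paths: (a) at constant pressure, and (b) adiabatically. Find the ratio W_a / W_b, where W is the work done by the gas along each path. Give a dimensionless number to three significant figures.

Path (a) isobaric: W = P₁(V₂ − V₁) → W_a/(P₁V₁) = -0.7649.
Path (b) adiabatic: W = P₁V₁(1 − (V₁/V₂)^(γ−1))/(γ−1) → W_b/(P₁V₁) = -1.961.
W_a / W_b = -0.7649 / -1.961 = 0.39.

W_a / W_b ≈ 0.390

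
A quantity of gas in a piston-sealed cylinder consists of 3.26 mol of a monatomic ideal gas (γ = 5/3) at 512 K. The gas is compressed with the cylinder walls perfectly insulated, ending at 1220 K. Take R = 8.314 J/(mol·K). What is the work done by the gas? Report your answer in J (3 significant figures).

Adiabatic ⇒ Q = 0, so W_by = −ΔU = nCᵥ(T₁ − T₂).
Cᵥ = 3R/2 = 12.47 J/(mol·K).
W = (3.26)(12.47)(512 − 1220) = -28784 J.

W ≈ -28800 J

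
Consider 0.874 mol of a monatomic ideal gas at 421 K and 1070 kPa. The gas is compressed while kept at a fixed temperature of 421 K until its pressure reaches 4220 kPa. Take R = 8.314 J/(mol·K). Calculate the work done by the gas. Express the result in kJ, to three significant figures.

W ≈ -4.20 kJ

Isothermal process: W = nRT ln(V₂/V₁) = nRT ln(P₁/P₂).
W = (0.874)(8.314)(421) × ln(1070/4220)
  = 3059 × ln(0.2536) = 3059 × -1.372
W_by_gas = -4198 J.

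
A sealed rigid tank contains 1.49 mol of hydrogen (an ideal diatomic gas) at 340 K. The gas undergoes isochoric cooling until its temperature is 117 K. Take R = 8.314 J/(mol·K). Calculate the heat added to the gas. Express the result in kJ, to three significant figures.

Constant volume ⇒ W = 0, so Q = ΔU = nCᵥΔT with Cᵥ = 5R/2 = 20.79 J/(mol·K).
ΔU = (1.49)(20.79)(117 − 340) = -6906 J.

Q ≈ -6.91 kJ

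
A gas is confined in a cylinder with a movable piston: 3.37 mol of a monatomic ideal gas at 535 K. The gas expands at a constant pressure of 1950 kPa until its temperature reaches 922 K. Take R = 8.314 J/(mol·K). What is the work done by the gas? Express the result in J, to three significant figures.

Isobaric: W = P ΔV = nR ΔT.
W = (3.37)(8.314)(922 − 535) = 10843 J.

W ≈ 10800 J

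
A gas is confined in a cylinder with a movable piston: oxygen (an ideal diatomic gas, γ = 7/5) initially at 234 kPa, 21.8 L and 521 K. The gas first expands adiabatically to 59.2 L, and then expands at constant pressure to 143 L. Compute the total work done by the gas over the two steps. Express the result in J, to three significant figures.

W_total ≈ 9040 J

Step 1 (adiabatic): W = (P₁V₁ − P₂V₂)/(γ−1) = (5101 − 3421)/0.4 = 4201 J.
After step 1: P = 57.78 kPa, V = 59.2 L, T = 349.4 K.
Step 2 (isobaric): W = PΔV = (57.78 kPa)(143 − 59.2 L) = 4842 J.
W_total = 4201 + 4842 = 9043 J.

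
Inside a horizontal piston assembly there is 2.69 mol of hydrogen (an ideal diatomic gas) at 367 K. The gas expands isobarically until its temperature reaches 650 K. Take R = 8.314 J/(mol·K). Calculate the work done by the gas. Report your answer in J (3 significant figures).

Isobaric: W = P ΔV = nR ΔT.
W = (2.69)(8.314)(650 − 367) = 6329 J.

W ≈ 6330 J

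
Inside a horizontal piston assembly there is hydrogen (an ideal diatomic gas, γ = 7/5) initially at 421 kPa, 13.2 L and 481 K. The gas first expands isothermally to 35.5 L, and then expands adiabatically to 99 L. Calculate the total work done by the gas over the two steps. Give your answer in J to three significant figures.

Step 1 (isothermal): W = P₁V₁ ln(V₂/V₁) = (5557) ln(35.5/13.2) = 5498 J.
After step 1: P = 156.5 kPa, V = 35.5 L, T = 481 K.
Step 2 (adiabatic): W = (P₁V₁ − P₂V₂)/(γ−1) = (5557 − 3687)/0.4 = 4675 J.
W_total = 5498 + 4675 = 10173 J.

W_total ≈ 10200 J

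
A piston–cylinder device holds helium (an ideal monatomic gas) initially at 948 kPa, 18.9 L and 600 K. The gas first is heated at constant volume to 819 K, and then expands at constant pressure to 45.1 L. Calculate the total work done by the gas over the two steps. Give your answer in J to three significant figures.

W_total ≈ 33900 J

Step 1 (isochoric): W = 0 (constant volume).
After step 1: P = 1294 kPa (V unchanged).
Step 2 (isobaric): W = PΔV = (1294 kPa)(45.1 − 18.9 L) = 33903 J.
W_total = 0 + 33903 = 33903 J.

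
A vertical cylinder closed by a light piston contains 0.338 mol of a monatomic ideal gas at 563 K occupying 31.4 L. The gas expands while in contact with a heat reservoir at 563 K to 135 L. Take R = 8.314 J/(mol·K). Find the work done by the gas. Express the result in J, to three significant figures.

W ≈ 2310 J

Isothermal: W = nRT ln(V₂/V₁).
W = (0.338)(8.314)(563) × ln(135/31.4)
  = 1582 × 1.458
W_by_gas = 2307 J.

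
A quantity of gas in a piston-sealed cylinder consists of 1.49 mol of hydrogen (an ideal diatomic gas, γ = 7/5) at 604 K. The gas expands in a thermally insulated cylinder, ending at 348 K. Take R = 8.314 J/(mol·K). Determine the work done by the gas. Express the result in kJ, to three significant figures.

W ≈ 7.93 kJ

Adiabatic ⇒ Q = 0, so W_by = −ΔU = nCᵥ(T₁ − T₂).
Cᵥ = 5R/2 = 20.79 J/(mol·K).
W = (1.49)(20.79)(604 − 348) = 7928 J.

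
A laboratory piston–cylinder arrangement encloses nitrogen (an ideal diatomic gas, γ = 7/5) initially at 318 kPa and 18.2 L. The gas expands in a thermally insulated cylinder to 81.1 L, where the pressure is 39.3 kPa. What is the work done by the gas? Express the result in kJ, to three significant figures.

Adiabatic: W = (P₁V₁ − P₂V₂)/(γ − 1) with γ = 7/5.
P₁V₁ = 5788 J, P₂V₂ = 3187 J.
W = (5788 − 3187) / 0.4 = 6501 J.

W ≈ 6.50 kJ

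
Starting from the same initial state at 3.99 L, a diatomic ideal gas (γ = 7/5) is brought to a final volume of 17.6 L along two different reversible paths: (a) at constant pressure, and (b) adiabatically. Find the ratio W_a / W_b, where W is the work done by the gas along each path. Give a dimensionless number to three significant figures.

Path (a) isobaric: W = P₁(V₂ − V₁) → W_a/(P₁V₁) = 3.411.
Path (b) adiabatic: W = P₁V₁(1 − (V₁/V₂)^(γ−1))/(γ−1) → W_b/(P₁V₁) = 1.119.
W_a / W_b = 3.411 / 1.119 = 3.048.

W_a / W_b ≈ 3.05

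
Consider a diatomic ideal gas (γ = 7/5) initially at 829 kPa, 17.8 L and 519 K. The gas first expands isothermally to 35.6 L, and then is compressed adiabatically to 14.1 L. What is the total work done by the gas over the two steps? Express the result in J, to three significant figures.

W_total ≈ -6310 J

Step 1 (isothermal): W = P₁V₁ ln(V₂/V₁) = (14756) ln(35.6/17.8) = 10228 J.
After step 1: P = 414.5 kPa, V = 35.6 L, T = 519 K.
Step 2 (adiabatic): W = (P₁V₁ − P₂V₂)/(γ−1) = (14756 − 21373)/0.4 = -16542 J.
W_total = 10228 − 16542 = -6314 J.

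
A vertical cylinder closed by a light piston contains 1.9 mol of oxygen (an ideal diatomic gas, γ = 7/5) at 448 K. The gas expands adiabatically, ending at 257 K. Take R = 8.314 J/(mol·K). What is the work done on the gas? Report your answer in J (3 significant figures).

Adiabatic ⇒ Q = 0, so W_by = −ΔU = nCᵥ(T₁ − T₂).
Cᵥ = 5R/2 = 20.79 J/(mol·K).
W = (1.9)(20.79)(448 − 257) = 7543 J.
Work on gas = −W_by = -7543 J.

W ≈ -7540 J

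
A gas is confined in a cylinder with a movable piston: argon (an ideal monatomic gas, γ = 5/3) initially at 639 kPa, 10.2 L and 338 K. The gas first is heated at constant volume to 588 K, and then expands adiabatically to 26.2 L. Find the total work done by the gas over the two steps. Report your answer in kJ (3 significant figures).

W_total ≈ 7.94 kJ

Step 1 (isochoric): W = 0 (constant volume).
After step 1: P = 1112 kPa (V unchanged).
Step 2 (adiabatic): W = (P₁V₁ − P₂V₂)/(γ−1) = (11339 − 6045)/0.667 = 7940 J.
W_total = 0 + 7940 = 7940 J.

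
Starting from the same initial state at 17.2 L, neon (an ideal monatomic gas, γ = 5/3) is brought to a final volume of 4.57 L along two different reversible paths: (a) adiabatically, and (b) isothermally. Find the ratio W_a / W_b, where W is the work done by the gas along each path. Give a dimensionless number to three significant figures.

W_a / W_b ≈ 1.61

Path (a) adiabatic: W = P₁V₁(1 − (V₁/V₂)^(γ−1))/(γ−1) → W_a/(P₁V₁) = -2.129.
Path (b) isothermal: W = P₁V₁ ln(V₂/V₁) → W_b/(P₁V₁) = -1.325.
W_a / W_b = -2.129 / -1.325 = 1.607.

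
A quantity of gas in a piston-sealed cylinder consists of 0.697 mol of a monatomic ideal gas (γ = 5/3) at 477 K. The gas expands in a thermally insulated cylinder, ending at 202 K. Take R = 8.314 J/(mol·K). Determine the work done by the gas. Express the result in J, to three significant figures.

W ≈ 2390 J

Adiabatic ⇒ Q = 0, so W_by = −ΔU = nCᵥ(T₁ − T₂).
Cᵥ = 3R/2 = 12.47 J/(mol·K).
W = (0.697)(12.47)(477 − 202) = 2390 J.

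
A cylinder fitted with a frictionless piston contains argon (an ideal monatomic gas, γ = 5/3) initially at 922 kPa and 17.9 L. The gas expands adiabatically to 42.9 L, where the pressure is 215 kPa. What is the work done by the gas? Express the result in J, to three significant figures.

W ≈ 10900 J

Adiabatic: W = (P₁V₁ − P₂V₂)/(γ − 1) with γ = 5/3.
P₁V₁ = 16504 J, P₂V₂ = 9224 J.
W = (16504 − 9224) / 0.6667 = 10920 J.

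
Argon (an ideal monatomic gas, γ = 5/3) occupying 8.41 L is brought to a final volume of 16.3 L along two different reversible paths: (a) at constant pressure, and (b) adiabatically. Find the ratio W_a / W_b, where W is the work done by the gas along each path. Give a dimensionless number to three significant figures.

Path (a) isobaric: W = P₁(V₂ − V₁) → W_a/(P₁V₁) = 0.9382.
Path (b) adiabatic: W = P₁V₁(1 − (V₁/V₂)^(γ−1))/(γ−1) → W_b/(P₁V₁) = 0.5351.
W_a / W_b = 0.9382 / 0.5351 = 1.753.

W_a / W_b ≈ 1.75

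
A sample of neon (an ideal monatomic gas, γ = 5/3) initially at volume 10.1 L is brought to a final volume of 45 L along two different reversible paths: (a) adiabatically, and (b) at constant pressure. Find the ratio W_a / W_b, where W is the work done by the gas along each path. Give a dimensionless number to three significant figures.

Path (a) adiabatic: W = P₁V₁(1 − (V₁/V₂)^(γ−1))/(γ−1) → W_a/(P₁V₁) = 0.946.
Path (b) isobaric: W = P₁(V₂ − V₁) → W_b/(P₁V₁) = 3.455.
W_a / W_b = 0.946 / 3.455 = 0.2738.

W_a / W_b ≈ 0.274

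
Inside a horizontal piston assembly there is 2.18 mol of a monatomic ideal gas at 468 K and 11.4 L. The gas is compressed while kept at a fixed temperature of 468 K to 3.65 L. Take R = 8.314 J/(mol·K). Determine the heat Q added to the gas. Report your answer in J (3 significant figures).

Isothermal ⇒ ΔU = 0, so Q = W = nRT ln(V₂/V₁).
Q = (2.18)(8.314)(468) ln(3.65/11.4) = 8482 × -1.139 = -9660 J.

Q ≈ -9660 J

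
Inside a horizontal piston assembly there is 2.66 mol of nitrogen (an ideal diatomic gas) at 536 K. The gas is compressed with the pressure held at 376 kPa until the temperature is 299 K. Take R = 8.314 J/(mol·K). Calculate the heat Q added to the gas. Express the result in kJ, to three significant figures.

Q ≈ -18.3 kJ

Isobaric: W = nRΔT = (2.66)(8.314)(-237) = -5241 J.
ΔU = nCᵥΔT with Cᵥ = 5R/2: ΔU = (2.66)(20.79)(-237) = -13103 J.
Q = ΔU + W = -13103 − 5241 = -18345 J.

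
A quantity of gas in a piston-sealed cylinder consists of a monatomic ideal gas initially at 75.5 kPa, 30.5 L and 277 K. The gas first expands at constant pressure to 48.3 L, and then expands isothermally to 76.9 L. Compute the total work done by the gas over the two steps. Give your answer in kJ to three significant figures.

W_total ≈ 3.04 kJ

Step 1 (isobaric): W = PΔV = (75.5 kPa)(48.3 − 30.5 L) = 1344 J.
After step 1: P = 75.5 kPa, V = 48.3 L, T = 438.7 K.
Step 2 (isothermal): W = P₁V₁ ln(V₂/V₁) = (3647) ln(76.9/48.3) = 1696 J.
W_total = 1344 + 1696 = 3040 J.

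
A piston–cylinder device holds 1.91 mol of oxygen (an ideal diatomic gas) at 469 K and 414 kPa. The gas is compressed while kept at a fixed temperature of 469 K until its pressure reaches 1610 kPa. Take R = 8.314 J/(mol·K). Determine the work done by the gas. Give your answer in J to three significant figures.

Isothermal process: W = nRT ln(V₂/V₁) = nRT ln(P₁/P₂).
W = (1.91)(8.314)(469) × ln(414/1610)
  = 7448 × ln(0.2571) = 7448 × -1.358
W_by_gas = -10115 J.

W ≈ -10100 J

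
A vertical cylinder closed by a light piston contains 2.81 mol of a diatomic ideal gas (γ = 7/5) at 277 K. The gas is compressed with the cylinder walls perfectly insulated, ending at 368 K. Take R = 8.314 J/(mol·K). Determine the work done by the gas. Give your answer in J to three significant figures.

Adiabatic ⇒ Q = 0, so W_by = −ΔU = nCᵥ(T₁ − T₂).
Cᵥ = 5R/2 = 20.79 J/(mol·K).
W = (2.81)(20.79)(277 − 368) = -5315 J.

W ≈ -5310 J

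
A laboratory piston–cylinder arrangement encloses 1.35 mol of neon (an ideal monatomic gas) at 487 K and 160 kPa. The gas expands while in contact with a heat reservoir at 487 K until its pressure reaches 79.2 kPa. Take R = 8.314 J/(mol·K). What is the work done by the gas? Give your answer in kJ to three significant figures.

Isothermal process: W = nRT ln(V₂/V₁) = nRT ln(P₁/P₂).
W = (1.35)(8.314)(487) × ln(160/79.2)
  = 5466 × ln(2.02) = 5466 × 0.7032
W_by_gas = 3844 J.

W ≈ 3.84 kJ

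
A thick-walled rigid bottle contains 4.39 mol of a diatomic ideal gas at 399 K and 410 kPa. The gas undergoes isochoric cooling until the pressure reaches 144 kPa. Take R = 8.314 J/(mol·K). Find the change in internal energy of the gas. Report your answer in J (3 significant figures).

ΔU ≈ -23600 J

Constant volume ⇒ W = 0, so Q = ΔU = nCᵥΔT with Cᵥ = 5R/2 = 20.79 J/(mol·K).
At constant V, T₂/T₁ = P₂/P₁ ⇒ ΔT = T₁(P₂/P₁ − 1) = 399·(144/410 − 1) = -258.9 K.
ΔU = (4.39)(20.79)(-258.9) = -23620 J.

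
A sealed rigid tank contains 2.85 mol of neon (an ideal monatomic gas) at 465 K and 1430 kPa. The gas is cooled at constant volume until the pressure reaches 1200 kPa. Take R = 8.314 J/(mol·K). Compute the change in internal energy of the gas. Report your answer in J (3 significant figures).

ΔU ≈ -2660 J

Constant volume ⇒ W = 0, so Q = ΔU = nCᵥΔT with Cᵥ = 3R/2 = 12.47 J/(mol·K).
At constant V, T₂/T₁ = P₂/P₁ ⇒ ΔT = T₁(P₂/P₁ − 1) = 465·(1200/1430 − 1) = -74.79 K.
ΔU = (2.85)(12.47)(-74.79) = -2658 J.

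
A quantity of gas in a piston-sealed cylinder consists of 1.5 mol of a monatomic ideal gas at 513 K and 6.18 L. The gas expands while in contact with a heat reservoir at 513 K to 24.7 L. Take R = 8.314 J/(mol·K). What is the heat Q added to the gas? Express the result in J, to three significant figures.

Isothermal ⇒ ΔU = 0, so Q = W = nRT ln(V₂/V₁).
Q = (1.5)(8.314)(513) ln(24.7/6.18) = 6398 × 1.385 = 8864 J.

Q ≈ 8860 J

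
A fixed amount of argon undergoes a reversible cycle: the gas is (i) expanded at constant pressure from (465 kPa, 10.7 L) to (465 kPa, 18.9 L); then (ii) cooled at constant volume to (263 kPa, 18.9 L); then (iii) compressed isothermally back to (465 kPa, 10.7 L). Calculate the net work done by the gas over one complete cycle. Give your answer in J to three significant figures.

Leg (i): W = PΔV = (465)(18.9 − 10.7) = 3813 J.
Leg (ii): W = 0.
Leg (iii): W = PᵢVᵢ ln(V_f/Vᵢ) = (4971) ln(10.7/18.9) = -2828 J.
W_net = 3813 − 2828 = 985.1 J.

W_net ≈ 985 J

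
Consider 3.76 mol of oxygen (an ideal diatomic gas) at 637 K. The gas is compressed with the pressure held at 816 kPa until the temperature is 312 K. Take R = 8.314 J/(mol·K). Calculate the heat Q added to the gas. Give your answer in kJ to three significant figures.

Isobaric: W = nRΔT = (3.76)(8.314)(-325) = -10160 J.
ΔU = nCᵥΔT with Cᵥ = 5R/2: ΔU = (3.76)(20.79)(-325) = -25399 J.
Q = ΔU + W = -25399 − 10160 = -35559 J.

Q ≈ -35.6 kJ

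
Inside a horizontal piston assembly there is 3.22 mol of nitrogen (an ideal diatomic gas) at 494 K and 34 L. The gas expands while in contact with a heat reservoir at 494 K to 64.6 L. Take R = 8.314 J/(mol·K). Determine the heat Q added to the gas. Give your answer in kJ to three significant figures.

Q ≈ 8.49 kJ

Isothermal ⇒ ΔU = 0, so Q = W = nRT ln(V₂/V₁).
Q = (3.22)(8.314)(494) ln(64.6/34) = 13225 × 0.6419 = 8488 J.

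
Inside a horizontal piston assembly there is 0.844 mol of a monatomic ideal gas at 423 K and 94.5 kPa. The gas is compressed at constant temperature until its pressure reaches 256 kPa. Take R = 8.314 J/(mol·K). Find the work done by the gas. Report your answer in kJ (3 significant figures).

W ≈ -2.96 kJ

Isothermal process: W = nRT ln(V₂/V₁) = nRT ln(P₁/P₂).
W = (0.844)(8.314)(423) × ln(94.5/256)
  = 2968 × ln(0.3691) = 2968 × -0.9966
W_by_gas = -2958 J.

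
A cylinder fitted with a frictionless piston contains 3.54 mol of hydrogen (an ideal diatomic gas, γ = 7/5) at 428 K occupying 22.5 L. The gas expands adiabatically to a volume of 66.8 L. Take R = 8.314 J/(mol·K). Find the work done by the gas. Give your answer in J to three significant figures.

Adiabatic: TV^(γ−1) = const with γ = 7/5.
T₂ = T₁ (V₁/V₂)^(γ−1) = 428 × (22.5/66.8)^0.4 = 428 × 0.6471 = 277 K.
W_by = nCᵥ(T₁ − T₂) = (3.54)(20.79)(428 − 277) = 11114 J.

W ≈ 11100 J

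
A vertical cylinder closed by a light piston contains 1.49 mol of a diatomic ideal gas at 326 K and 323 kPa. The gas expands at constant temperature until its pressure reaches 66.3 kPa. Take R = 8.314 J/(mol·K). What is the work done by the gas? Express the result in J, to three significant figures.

W ≈ 6390 J

Isothermal process: W = nRT ln(V₂/V₁) = nRT ln(P₁/P₂).
W = (1.49)(8.314)(326) × ln(323/66.3)
  = 4038 × ln(4.872) = 4038 × 1.583
W_by_gas = 6395 J.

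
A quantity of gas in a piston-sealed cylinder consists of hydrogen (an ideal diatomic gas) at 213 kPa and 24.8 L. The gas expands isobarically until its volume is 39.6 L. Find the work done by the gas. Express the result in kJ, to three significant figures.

Isobaric: W = P ΔV.
W = (213 kPa)(39.6 − 24.8 L) = (213)(14.8) = 3152 J.

W ≈ 3.15 kJ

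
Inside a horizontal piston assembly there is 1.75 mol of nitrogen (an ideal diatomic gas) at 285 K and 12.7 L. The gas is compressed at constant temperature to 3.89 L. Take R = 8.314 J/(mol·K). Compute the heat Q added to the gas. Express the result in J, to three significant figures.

Q ≈ -4910 J

Isothermal ⇒ ΔU = 0, so Q = W = nRT ln(V₂/V₁).
Q = (1.75)(8.314)(285) ln(3.89/12.7) = 4147 × -1.183 = -4906 J.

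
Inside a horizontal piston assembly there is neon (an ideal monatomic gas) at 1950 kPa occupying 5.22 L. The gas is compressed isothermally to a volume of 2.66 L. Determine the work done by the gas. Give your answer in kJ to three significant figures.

Isothermal: W = nRT ln(V₂/V₁) = P₁V₁ ln(V₂/V₁).
P₁V₁ = (1950 kPa)(5.22 L) = 10179 J.
W = 10179 × ln(2.66/5.22) = 10179 × -0.6742
W_by_gas = -6862 J.

W ≈ -6.86 kJ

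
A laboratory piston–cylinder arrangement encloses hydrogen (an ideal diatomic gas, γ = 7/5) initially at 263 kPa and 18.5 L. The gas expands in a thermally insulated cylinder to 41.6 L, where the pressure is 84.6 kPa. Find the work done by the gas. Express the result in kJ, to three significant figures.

W ≈ 3.37 kJ

Adiabatic: W = (P₁V₁ − P₂V₂)/(γ − 1) with γ = 7/5.
P₁V₁ = 4866 J, P₂V₂ = 3519 J.
W = (4866 − 3519) / 0.4 = 3365 J.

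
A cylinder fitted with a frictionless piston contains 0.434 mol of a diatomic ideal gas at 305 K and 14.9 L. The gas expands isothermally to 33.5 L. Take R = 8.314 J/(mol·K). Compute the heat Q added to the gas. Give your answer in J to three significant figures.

Isothermal ⇒ ΔU = 0, so Q = W = nRT ln(V₂/V₁).
Q = (0.434)(8.314)(305) ln(33.5/14.9) = 1101 × 0.8102 = 891.6 J.

Q ≈ 892 J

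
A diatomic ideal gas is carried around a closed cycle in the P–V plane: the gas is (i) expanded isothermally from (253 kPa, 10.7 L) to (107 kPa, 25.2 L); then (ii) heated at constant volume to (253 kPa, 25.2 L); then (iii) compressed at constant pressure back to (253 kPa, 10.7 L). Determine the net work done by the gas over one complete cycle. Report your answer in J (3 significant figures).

Leg (i): W = PᵢVᵢ ln(V_f/Vᵢ) = (2707) ln(25.2/10.7) = 2319 J.
Leg (ii): W = 0.
Leg (iii): W = PΔV = (253)(10.7 − 25.2) = -3668 J.
W_net = 2319 − 3668 = -1350 J.

W_net ≈ -1350 J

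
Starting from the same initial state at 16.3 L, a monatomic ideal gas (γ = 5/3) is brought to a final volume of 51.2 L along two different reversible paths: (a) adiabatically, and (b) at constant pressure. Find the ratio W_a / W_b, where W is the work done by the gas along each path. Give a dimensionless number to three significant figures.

Path (a) adiabatic: W = P₁V₁(1 − (V₁/V₂)^(γ−1))/(γ−1) → W_a/(P₁V₁) = 0.8006.
Path (b) isobaric: W = P₁(V₂ − V₁) → W_b/(P₁V₁) = 2.141.
W_a / W_b = 0.8006 / 2.141 = 0.3739.

W_a / W_b ≈ 0.374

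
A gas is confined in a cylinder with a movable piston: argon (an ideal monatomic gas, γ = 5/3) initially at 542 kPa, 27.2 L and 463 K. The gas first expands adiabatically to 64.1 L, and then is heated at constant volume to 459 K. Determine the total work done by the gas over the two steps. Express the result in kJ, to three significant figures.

W_total ≈ 9.63 kJ

Step 1 (adiabatic): W = (P₁V₁ − P₂V₂)/(γ−1) = (14742 − 8325)/0.667 = 9626 J.
Step 2 (isochoric): W = 0 (constant volume).
W_total = 9626 + 0 = 9626 J.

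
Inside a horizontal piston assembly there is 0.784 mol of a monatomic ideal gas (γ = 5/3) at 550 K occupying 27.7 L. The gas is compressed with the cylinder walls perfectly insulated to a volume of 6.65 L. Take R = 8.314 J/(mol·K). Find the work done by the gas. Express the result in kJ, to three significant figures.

W ≈ -8.54 kJ

Adiabatic: TV^(γ−1) = const with γ = 5/3.
T₂ = T₁ (V₁/V₂)^(γ−1) = 550 × (27.7/6.65)^0.667 = 550 × 2.589 = 1424 K.
W_by = nCᵥ(T₁ − T₂) = (0.784)(12.47)(550 − 1424) = -8544 J.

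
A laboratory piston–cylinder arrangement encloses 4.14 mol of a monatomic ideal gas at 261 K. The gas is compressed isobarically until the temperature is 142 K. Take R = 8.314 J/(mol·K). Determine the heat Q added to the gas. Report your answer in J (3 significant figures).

Q ≈ -10200 J

Isobaric: W = nRΔT = (4.14)(8.314)(-119) = -4096 J.
ΔU = nCᵥΔT with Cᵥ = 3R/2: ΔU = (4.14)(12.47)(-119) = -6144 J.
Q = ΔU + W = -6144 − 4096 = -10240 J.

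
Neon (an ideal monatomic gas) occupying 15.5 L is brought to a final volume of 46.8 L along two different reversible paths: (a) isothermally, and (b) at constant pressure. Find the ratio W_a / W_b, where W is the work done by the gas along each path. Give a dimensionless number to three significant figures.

W_a / W_b ≈ 0.547

Path (a) isothermal: W = P₁V₁ ln(V₂/V₁) → W_a/(P₁V₁) = 1.105.
Path (b) isobaric: W = P₁(V₂ − V₁) → W_b/(P₁V₁) = 2.019.
W_a / W_b = 1.105 / 2.019 = 0.5472.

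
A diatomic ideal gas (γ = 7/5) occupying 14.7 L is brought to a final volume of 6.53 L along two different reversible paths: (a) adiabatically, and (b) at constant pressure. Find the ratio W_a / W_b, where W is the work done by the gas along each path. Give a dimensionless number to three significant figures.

Path (a) adiabatic: W = P₁V₁(1 − (V₁/V₂)^(γ−1))/(γ−1) → W_a/(P₁V₁) = -0.9586.
Path (b) isobaric: W = P₁(V₂ − V₁) → W_b/(P₁V₁) = -0.5558.
W_a / W_b = -0.9586 / -0.5558 = 1.725.

W_a / W_b ≈ 1.72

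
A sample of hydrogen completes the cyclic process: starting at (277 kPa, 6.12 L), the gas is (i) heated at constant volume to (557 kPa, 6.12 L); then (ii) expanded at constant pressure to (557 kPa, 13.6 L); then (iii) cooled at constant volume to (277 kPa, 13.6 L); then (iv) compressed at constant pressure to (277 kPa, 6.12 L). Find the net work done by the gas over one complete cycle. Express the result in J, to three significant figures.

W_net ≈ 2090 J

Constant-volume legs do no work.
W(ii) = (557)(13.6 − 6.12) = 4166 J; W(iv) = (277)(6.12 − 13.6) = -2072 J.
W_net = 4166 − 2072 = 2094 J (the clockwise enclosed area).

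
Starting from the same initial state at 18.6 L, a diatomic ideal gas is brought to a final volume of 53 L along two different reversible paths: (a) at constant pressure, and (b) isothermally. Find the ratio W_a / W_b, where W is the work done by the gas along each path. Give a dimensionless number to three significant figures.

Path (a) isobaric: W = P₁(V₂ − V₁) → W_a/(P₁V₁) = 1.849.
Path (b) isothermal: W = P₁V₁ ln(V₂/V₁) → W_b/(P₁V₁) = 1.047.
W_a / W_b = 1.849 / 1.047 = 1.766.

W_a / W_b ≈ 1.77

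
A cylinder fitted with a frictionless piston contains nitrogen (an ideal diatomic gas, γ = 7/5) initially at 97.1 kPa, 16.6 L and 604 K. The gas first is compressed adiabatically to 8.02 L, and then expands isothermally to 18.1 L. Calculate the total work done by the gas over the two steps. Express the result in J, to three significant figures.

Step 1 (adiabatic): W = (P₁V₁ − P₂V₂)/(γ−1) = (1612 − 2156)/0.4 = -1361 J.
After step 1: P = 268.9 kPa, V = 8.02 L, T = 808 K.
Step 2 (isothermal): W = P₁V₁ ln(V₂/V₁) = (2156) ln(18.1/8.02) = 1755 J.
W_total = -1361 + 1755 = 394.1 J.

W_total ≈ 394 J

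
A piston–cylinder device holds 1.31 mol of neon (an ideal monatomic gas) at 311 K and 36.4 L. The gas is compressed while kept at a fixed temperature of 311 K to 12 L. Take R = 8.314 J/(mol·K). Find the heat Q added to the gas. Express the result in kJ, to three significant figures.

Q ≈ -3.76 kJ

Isothermal ⇒ ΔU = 0, so Q = W = nRT ln(V₂/V₁).
Q = (1.31)(8.314)(311) ln(12/36.4) = 3387 × -1.11 = -3759 J.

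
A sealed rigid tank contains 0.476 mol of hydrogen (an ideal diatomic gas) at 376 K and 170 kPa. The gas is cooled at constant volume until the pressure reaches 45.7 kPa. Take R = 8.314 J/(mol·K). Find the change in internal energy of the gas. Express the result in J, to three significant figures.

Constant volume ⇒ W = 0, so Q = ΔU = nCᵥΔT with Cᵥ = 5R/2 = 20.79 J/(mol·K).
At constant V, T₂/T₁ = P₂/P₁ ⇒ ΔT = T₁(P₂/P₁ − 1) = 376·(45.7/170 − 1) = -274.9 K.
ΔU = (0.476)(20.79)(-274.9) = -2720 J.

ΔU ≈ -2720 J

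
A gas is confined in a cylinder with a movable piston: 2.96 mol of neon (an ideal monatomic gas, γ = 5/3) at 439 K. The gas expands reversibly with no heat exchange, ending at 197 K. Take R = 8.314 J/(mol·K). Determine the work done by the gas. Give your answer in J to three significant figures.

W ≈ 8930 J

Adiabatic ⇒ Q = 0, so W_by = −ΔU = nCᵥ(T₁ − T₂).
Cᵥ = 3R/2 = 12.47 J/(mol·K).
W = (2.96)(12.47)(439 − 197) = 8933 J.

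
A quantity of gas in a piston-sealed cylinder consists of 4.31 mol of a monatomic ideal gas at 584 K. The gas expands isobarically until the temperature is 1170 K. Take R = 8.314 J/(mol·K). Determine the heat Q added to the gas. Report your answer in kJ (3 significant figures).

Isobaric: W = nRΔT = (4.31)(8.314)(586) = 20998 J.
ΔU = nCᵥΔT with Cᵥ = 3R/2: ΔU = (4.31)(12.47)(586) = 31498 J.
Q = ΔU + W = 31498 + 20998 = 52496 J.

Q ≈ 52.5 kJ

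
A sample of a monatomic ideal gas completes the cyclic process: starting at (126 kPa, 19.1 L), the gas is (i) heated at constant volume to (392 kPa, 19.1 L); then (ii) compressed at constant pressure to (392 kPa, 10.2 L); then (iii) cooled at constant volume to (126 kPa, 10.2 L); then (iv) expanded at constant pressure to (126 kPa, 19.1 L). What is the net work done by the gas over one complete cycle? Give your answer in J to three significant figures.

W_net ≈ -2370 J

Constant-volume legs do no work.
W(ii) = (392)(10.2 − 19.1) = -3489 J; W(iv) = (126)(19.1 − 10.2) = 1121 J.
W_net = -3489 + 1121 = -2367 J (the counter-clockwise enclosed area).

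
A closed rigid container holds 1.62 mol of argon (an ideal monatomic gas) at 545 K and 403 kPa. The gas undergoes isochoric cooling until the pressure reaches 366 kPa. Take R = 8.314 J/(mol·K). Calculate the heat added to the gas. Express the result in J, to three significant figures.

Constant volume ⇒ W = 0, so Q = ΔU = nCᵥΔT with Cᵥ = 3R/2 = 12.47 J/(mol·K).
At constant V, T₂/T₁ = P₂/P₁ ⇒ ΔT = T₁(P₂/P₁ − 1) = 545·(366/403 − 1) = -50.04 K.
ΔU = (1.62)(12.47)(-50.04) = -1011 J.

Q ≈ -1010 J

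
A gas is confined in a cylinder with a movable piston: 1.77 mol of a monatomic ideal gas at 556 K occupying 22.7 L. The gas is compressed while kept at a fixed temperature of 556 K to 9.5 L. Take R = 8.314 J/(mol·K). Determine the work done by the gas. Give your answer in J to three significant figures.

W ≈ -7130 J

Isothermal: W = nRT ln(V₂/V₁).
W = (1.77)(8.314)(556) × ln(9.5/22.7)
  = 8182 × -0.8711
W_by_gas = -7127 J.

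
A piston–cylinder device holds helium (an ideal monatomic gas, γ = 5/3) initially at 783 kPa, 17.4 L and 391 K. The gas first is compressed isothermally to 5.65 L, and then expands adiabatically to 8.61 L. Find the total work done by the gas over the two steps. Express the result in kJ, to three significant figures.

W_total ≈ -10.3 kJ

Step 1 (isothermal): W = P₁V₁ ln(V₂/V₁) = (13624) ln(5.65/17.4) = -15325 J.
After step 1: P = 2411 kPa, V = 5.65 L, T = 391 K.
Step 2 (adiabatic): W = (P₁V₁ − P₂V₂)/(γ−1) = (13624 − 10288)/0.667 = 5004 J.
W_total = -15325 + 5004 = -10321 J.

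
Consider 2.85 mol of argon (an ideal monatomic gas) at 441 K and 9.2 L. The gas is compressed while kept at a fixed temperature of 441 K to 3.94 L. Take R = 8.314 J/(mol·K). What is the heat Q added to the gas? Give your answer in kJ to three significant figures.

Q ≈ -8.86 kJ

Isothermal ⇒ ΔU = 0, so Q = W = nRT ln(V₂/V₁).
Q = (2.85)(8.314)(441) ln(3.94/9.2) = 10449 × -0.848 = -8861 J.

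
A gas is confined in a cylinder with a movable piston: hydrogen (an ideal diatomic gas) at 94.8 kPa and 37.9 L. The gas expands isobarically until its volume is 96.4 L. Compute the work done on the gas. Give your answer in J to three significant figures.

W ≈ -5550 J

Isobaric: W = P ΔV.
W = (94.8 kPa)(96.4 − 37.9 L) = (94.8)(58.5) = 5546 J.
Work on gas = −W_by = -5546 J.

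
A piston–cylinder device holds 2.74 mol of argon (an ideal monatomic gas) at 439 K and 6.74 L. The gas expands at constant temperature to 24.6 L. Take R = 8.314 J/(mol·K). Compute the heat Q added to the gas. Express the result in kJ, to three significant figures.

Isothermal ⇒ ΔU = 0, so Q = W = nRT ln(V₂/V₁).
Q = (2.74)(8.314)(439) ln(24.6/6.74) = 10001 × 1.295 = 12948 J.

Q ≈ 12.9 kJ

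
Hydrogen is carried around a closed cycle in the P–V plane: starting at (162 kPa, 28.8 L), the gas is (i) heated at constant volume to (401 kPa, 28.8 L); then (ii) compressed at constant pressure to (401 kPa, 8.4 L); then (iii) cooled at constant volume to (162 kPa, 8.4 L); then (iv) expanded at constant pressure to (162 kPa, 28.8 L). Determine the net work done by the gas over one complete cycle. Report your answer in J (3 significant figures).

W_net ≈ -4880 J

Constant-volume legs do no work.
W(ii) = (401)(8.4 − 28.8) = -8180 J; W(iv) = (162)(28.8 − 8.4) = 3305 J.
W_net = -8180 + 3305 = -4876 J (the counter-clockwise enclosed area).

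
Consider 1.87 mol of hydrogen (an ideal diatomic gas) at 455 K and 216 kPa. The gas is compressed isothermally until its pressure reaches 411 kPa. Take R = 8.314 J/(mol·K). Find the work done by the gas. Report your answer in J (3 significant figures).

Isothermal process: W = nRT ln(V₂/V₁) = nRT ln(P₁/P₂).
W = (1.87)(8.314)(455) × ln(216/411)
  = 7074 × ln(0.5255) = 7074 × -0.6433
W_by_gas = -4551 J.

W ≈ -4550 J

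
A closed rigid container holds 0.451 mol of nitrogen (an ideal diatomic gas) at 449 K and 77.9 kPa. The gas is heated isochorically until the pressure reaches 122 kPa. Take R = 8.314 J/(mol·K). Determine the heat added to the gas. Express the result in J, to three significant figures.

Q ≈ 2380 J

Constant volume ⇒ W = 0, so Q = ΔU = nCᵥΔT with Cᵥ = 5R/2 = 20.79 J/(mol·K).
At constant V, T₂/T₁ = P₂/P₁ ⇒ ΔT = T₁(P₂/P₁ − 1) = 449·(122/77.9 − 1) = 254.2 K.
ΔU = (0.451)(20.79)(254.2) = 2383 J.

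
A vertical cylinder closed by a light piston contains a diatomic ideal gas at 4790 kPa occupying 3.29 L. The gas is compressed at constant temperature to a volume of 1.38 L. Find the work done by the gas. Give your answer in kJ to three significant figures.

Isothermal: W = nRT ln(V₂/V₁) = P₁V₁ ln(V₂/V₁).
P₁V₁ = (4790 kPa)(3.29 L) = 15759 J.
W = 15759 × ln(1.38/3.29) = 15759 × -0.8688
W_by_gas = -13692 J.

W ≈ -13.7 kJ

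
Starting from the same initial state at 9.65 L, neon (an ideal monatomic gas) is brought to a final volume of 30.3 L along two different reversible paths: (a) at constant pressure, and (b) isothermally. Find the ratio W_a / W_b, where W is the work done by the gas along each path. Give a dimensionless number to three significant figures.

Path (a) isobaric: W = P₁(V₂ − V₁) → W_a/(P₁V₁) = 2.14.
Path (b) isothermal: W = P₁V₁ ln(V₂/V₁) → W_b/(P₁V₁) = 1.144.
W_a / W_b = 2.14 / 1.144 = 1.87.

W_a / W_b ≈ 1.87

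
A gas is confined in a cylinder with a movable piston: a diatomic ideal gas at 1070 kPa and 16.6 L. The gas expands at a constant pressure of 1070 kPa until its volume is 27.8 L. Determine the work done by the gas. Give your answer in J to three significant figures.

Isobaric: W = P ΔV.
W = (1070 kPa)(27.8 − 16.6 L) = (1070)(11.2) = 11984 J.

W ≈ 12000 J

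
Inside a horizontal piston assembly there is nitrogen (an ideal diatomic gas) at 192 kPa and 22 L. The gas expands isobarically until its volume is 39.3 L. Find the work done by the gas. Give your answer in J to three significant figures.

Isobaric: W = P ΔV.
W = (192 kPa)(39.3 − 22 L) = (192)(17.3) = 3322 J.

W ≈ 3320 J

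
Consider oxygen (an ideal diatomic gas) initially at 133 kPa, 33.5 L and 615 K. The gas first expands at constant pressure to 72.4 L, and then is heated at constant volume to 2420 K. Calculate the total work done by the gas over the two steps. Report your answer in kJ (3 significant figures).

Step 1 (isobaric): W = PΔV = (133 kPa)(72.4 − 33.5 L) = 5174 J.
Step 2 (isochoric): W = 0 (constant volume).
W_total = 5174 + 0 = 5174 J.

W_total ≈ 5.17 kJ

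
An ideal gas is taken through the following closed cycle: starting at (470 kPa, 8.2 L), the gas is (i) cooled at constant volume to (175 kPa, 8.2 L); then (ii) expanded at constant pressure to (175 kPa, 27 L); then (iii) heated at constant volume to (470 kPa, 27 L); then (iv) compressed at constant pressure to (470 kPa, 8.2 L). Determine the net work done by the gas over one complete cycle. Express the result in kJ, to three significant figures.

W_net ≈ -5.55 kJ

Constant-volume legs do no work.
W(ii) = (175)(27 − 8.2) = 3290 J; W(iv) = (470)(8.2 − 27) = -8836 J.
W_net = 3290 − 8836 = -5546 J (the counter-clockwise enclosed area).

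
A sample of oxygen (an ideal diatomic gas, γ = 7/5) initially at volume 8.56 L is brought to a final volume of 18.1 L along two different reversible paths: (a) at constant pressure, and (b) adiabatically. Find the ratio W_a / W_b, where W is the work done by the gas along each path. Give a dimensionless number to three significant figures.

W_a / W_b ≈ 1.72

Path (a) isobaric: W = P₁(V₂ − V₁) → W_a/(P₁V₁) = 1.114.
Path (b) adiabatic: W = P₁V₁(1 − (V₁/V₂)^(γ−1))/(γ−1) → W_b/(P₁V₁) = 0.6471.
W_a / W_b = 1.114 / 0.6471 = 1.722.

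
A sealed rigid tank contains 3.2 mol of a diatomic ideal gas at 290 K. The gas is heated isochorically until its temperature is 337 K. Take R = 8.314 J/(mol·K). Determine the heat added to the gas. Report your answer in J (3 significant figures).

Constant volume ⇒ W = 0, so Q = ΔU = nCᵥΔT with Cᵥ = 5R/2 = 20.79 J/(mol·K).
ΔU = (3.2)(20.79)(337 − 290) = 3126 J.

Q ≈ 3130 J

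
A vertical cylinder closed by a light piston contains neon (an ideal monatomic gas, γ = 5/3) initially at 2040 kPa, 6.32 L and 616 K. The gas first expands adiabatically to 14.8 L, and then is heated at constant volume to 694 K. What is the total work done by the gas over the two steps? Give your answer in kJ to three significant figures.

Step 1 (adiabatic): W = (P₁V₁ − P₂V₂)/(γ−1) = (12893 − 7311)/0.667 = 8373 J.
Step 2 (isochoric): W = 0 (constant volume).
W_total = 8373 + 0 = 8373 J.

W_total ≈ 8.37 kJ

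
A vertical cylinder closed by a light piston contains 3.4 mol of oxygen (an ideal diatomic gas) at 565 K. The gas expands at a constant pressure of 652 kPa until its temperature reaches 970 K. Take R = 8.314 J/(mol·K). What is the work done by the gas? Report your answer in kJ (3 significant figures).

W ≈ 11.4 kJ

Isobaric: W = P ΔV = nR ΔT.
W = (3.4)(8.314)(970 − 565) = 11448 J.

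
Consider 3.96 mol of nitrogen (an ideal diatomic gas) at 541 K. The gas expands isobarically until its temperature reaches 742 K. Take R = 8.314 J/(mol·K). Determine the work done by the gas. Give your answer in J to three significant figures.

Isobaric: W = P ΔV = nR ΔT.
W = (3.96)(8.314)(742 − 541) = 6618 J.

W ≈ 6620 J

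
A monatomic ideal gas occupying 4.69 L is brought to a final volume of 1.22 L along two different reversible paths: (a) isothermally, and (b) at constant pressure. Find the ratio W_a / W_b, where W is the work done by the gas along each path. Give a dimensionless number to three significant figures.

W_a / W_b ≈ 1.82

Path (a) isothermal: W = P₁V₁ ln(V₂/V₁) → W_a/(P₁V₁) = -1.347.
Path (b) isobaric: W = P₁(V₂ − V₁) → W_b/(P₁V₁) = -0.7399.
W_a / W_b = -1.347 / -0.7399 = 1.82.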